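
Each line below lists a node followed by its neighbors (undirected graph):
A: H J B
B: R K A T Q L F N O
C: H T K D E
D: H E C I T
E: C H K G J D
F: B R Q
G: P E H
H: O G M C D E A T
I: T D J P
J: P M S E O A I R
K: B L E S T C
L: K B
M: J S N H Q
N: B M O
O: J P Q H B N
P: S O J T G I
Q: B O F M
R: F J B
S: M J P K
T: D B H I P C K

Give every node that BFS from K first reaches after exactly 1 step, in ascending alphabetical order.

B, C, E, L, S, T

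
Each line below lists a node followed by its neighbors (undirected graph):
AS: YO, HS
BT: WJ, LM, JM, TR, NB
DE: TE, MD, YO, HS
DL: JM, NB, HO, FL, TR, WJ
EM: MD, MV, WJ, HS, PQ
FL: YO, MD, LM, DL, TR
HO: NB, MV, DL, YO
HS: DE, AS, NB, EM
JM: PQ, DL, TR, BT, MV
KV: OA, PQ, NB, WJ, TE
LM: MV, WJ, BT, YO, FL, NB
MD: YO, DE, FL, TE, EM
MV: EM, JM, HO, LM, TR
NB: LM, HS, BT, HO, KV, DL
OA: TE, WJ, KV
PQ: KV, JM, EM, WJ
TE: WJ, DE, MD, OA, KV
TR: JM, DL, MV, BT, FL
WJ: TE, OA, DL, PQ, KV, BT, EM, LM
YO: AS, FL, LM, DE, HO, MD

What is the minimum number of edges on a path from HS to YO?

2

Level 0: HS
Level 1: AS, DE, EM, NB
Level 2: BT, DL, HO, KV, LM, MD, MV, PQ, TE, WJ, YO
Level 3: FL, JM, OA, TR
YO first appears at level 2.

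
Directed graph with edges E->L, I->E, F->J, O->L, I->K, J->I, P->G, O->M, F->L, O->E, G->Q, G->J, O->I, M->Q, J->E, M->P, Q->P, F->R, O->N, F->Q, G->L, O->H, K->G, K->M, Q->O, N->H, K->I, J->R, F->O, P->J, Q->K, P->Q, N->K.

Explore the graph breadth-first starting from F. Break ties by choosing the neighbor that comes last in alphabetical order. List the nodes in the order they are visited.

F -> R -> Q -> O -> L -> J -> P -> K -> N -> M -> I -> H -> E -> G

Visit F; enqueue R, Q, O, L, J → queue [R, Q, O, L, J]
Visit R → queue [Q, O, L, J]
Visit Q; enqueue P, K → queue [O, L, J, P, K]
Visit O; enqueue N, M, I, H, E → queue [L, J, P, K, N, M, I, H, E]
Visit L → queue [J, P, K, N, M, I, H, E]
Visit J → queue [P, K, N, M, I, H, E]
Visit P; enqueue G → queue [K, N, M, I, H, E, G]
Visit K → queue [N, M, I, H, E, G]
Visit N → queue [M, I, H, E, G]
Visit M → queue [I, H, E, G]
Visit I → queue [H, E, G]
Visit H → queue [E, G]
Visit E → queue [G]
Visit G → queue []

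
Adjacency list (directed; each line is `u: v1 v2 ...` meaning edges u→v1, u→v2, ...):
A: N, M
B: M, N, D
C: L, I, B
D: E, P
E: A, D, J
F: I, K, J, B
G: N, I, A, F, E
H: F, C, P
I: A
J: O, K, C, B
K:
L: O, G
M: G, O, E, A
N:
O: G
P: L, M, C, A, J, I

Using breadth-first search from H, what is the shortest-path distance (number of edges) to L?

Level 0: H
Level 1: C, F, P
Level 2: A, B, I, J, K, L, M
Level 3: D, E, G, N, O
L first appears at level 2.

2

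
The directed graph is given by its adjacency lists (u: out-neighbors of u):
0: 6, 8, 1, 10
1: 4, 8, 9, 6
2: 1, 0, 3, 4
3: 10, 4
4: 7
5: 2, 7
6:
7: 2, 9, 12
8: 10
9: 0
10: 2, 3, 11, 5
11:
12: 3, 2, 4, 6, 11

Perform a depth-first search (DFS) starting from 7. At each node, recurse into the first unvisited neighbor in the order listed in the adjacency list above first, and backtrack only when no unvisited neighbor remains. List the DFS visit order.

Visit 7
7 → 2
2 → 1
1 → 4
1 → 8
8 → 10
10 → 3
10 → 11
10 → 5
1 → 9
9 → 0
0 → 6
7 → 12

7 2 1 4 8 10 3 11 5 9 0 6 12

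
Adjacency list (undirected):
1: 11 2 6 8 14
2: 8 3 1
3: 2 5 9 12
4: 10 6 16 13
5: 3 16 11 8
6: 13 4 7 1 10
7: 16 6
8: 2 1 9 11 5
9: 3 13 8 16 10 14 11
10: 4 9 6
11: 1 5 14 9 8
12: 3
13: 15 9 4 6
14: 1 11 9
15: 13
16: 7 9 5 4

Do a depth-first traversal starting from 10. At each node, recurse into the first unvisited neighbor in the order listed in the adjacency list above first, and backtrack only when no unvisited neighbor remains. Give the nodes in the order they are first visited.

Visit 10
10 → 4
4 → 6
6 → 13
13 → 15
13 → 9
9 → 3
3 → 2
2 → 8
8 → 1
1 → 11
11 → 5
5 → 16
16 → 7
11 → 14
3 → 12

10, 4, 6, 13, 15, 9, 3, 2, 8, 1, 11, 5, 16, 7, 14, 12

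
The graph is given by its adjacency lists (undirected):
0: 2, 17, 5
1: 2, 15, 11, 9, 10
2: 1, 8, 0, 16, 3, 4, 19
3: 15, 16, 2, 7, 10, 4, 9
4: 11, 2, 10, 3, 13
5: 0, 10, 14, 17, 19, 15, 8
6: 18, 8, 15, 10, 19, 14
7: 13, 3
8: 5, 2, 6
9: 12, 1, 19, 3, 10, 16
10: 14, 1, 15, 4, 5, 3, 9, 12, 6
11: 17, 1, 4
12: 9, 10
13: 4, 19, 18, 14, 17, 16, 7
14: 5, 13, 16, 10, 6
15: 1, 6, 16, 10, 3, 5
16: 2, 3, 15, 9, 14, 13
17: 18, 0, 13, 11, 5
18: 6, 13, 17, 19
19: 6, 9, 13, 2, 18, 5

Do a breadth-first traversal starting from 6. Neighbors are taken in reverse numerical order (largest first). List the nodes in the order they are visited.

Visit 6; enqueue 19, 18, 15, 14, 10, 8 → queue [19, 18, 15, 14, 10, 8]
Visit 19; enqueue 13, 9, 5, 2 → queue [18, 15, 14, 10, 8, 13, 9, 5, 2]
Visit 18; enqueue 17 → queue [15, 14, 10, 8, 13, 9, 5, 2, 17]
Visit 15; enqueue 16, 3, 1 → queue [14, 10, 8, 13, 9, 5, 2, 17, 16, 3, 1]
Visit 14 → queue [10, 8, 13, 9, 5, 2, 17, 16, 3, 1]
Visit 10; enqueue 12, 4 → queue [8, 13, 9, 5, 2, 17, 16, 3, 1, 12, 4]
Visit 8 → queue [13, 9, 5, 2, 17, 16, 3, 1, 12, 4]
Visit 13; enqueue 7 → queue [9, 5, 2, 17, 16, 3, 1, 12, 4, 7]
Visit 9 → queue [5, 2, 17, 16, 3, 1, 12, 4, 7]
Visit 5; enqueue 0 → queue [2, 17, 16, 3, 1, 12, 4, 7, 0]
Visit 2 → queue [17, 16, 3, 1, 12, 4, 7, 0]
Visit 17; enqueue 11 → queue [16, 3, 1, 12, 4, 7, 0, 11]
Visit 16 → queue [3, 1, 12, 4, 7, 0, 11]
Visit 3 → queue [1, 12, 4, 7, 0, 11]
Visit 1 → queue [12, 4, 7, 0, 11]
Visit 12 → queue [4, 7, 0, 11]
Visit 4 → queue [7, 0, 11]
Visit 7 → queue [0, 11]
Visit 0 → queue [11]
Visit 11 → queue []

6 19 18 15 14 10 8 13 9 5 2 17 16 3 1 12 4 7 0 11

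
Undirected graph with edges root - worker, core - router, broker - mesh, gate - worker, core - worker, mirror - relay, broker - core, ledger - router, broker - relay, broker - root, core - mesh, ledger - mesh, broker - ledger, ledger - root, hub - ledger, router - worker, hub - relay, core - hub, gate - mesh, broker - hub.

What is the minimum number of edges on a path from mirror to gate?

4

Level 0: mirror
Level 1: relay
Level 2: broker, hub
Level 3: core, ledger, mesh, root
Level 4: gate, router, worker
gate first appears at level 4.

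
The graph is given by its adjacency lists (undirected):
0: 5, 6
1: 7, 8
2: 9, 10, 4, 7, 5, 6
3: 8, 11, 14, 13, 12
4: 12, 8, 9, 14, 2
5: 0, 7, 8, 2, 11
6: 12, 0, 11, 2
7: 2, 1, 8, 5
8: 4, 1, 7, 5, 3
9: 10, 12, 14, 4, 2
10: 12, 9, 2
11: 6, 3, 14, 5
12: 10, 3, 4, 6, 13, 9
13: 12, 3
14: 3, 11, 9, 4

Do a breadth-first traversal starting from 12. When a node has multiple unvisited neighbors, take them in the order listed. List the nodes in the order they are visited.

Visit 12; enqueue 10, 3, 4, 6, 13, 9 → queue [10, 3, 4, 6, 13, 9]
Visit 10; enqueue 2 → queue [3, 4, 6, 13, 9, 2]
Visit 3; enqueue 8, 11, 14 → queue [4, 6, 13, 9, 2, 8, 11, 14]
Visit 4 → queue [6, 13, 9, 2, 8, 11, 14]
Visit 6; enqueue 0 → queue [13, 9, 2, 8, 11, 14, 0]
Visit 13 → queue [9, 2, 8, 11, 14, 0]
Visit 9 → queue [2, 8, 11, 14, 0]
Visit 2; enqueue 7, 5 → queue [8, 11, 14, 0, 7, 5]
Visit 8; enqueue 1 → queue [11, 14, 0, 7, 5, 1]
Visit 11 → queue [14, 0, 7, 5, 1]
Visit 14 → queue [0, 7, 5, 1]
Visit 0 → queue [7, 5, 1]
Visit 7 → queue [5, 1]
Visit 5 → queue [1]
Visit 1 → queue []

12, 10, 3, 4, 6, 13, 9, 2, 8, 11, 14, 0, 7, 5, 1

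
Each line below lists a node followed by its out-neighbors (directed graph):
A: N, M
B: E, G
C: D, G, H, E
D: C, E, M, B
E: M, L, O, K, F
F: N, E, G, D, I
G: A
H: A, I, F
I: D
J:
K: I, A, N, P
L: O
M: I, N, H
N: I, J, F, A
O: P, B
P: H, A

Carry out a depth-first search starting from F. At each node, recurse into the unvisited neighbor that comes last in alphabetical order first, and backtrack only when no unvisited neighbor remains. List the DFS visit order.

F -> N -> J -> I -> D -> M -> H -> A -> E -> O -> P -> B -> G -> L -> K -> C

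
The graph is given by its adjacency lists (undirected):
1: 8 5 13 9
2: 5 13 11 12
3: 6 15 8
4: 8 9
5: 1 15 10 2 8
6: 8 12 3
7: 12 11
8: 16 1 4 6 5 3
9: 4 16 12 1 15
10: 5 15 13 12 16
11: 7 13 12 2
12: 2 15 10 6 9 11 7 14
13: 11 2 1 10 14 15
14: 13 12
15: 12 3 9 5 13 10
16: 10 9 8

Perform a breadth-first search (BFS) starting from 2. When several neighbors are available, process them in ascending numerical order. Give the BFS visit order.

2, 5, 11, 12, 13, 1, 8, 10, 15, 7, 6, 9, 14, 3, 4, 16

Visit 2; enqueue 5, 11, 12, 13 → queue [5, 11, 12, 13]
Visit 5; enqueue 1, 8, 10, 15 → queue [11, 12, 13, 1, 8, 10, 15]
Visit 11; enqueue 7 → queue [12, 13, 1, 8, 10, 15, 7]
Visit 12; enqueue 6, 9, 14 → queue [13, 1, 8, 10, 15, 7, 6, 9, 14]
Visit 13 → queue [1, 8, 10, 15, 7, 6, 9, 14]
Visit 1 → queue [8, 10, 15, 7, 6, 9, 14]
Visit 8; enqueue 3, 4, 16 → queue [10, 15, 7, 6, 9, 14, 3, 4, 16]
Visit 10 → queue [15, 7, 6, 9, 14, 3, 4, 16]
Visit 15 → queue [7, 6, 9, 14, 3, 4, 16]
Visit 7 → queue [6, 9, 14, 3, 4, 16]
Visit 6 → queue [9, 14, 3, 4, 16]
Visit 9 → queue [14, 3, 4, 16]
Visit 14 → queue [3, 4, 16]
Visit 3 → queue [4, 16]
Visit 4 → queue [16]
Visit 16 → queue []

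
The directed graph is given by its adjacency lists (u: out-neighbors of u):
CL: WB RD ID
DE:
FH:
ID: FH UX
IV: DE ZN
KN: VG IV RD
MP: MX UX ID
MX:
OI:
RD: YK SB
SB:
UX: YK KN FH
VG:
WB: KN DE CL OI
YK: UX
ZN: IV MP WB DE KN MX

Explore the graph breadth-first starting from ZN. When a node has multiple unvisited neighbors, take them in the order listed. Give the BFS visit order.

ZN, IV, MP, WB, DE, KN, MX, UX, ID, CL, OI, VG, RD, YK, FH, SB

Visit ZN; enqueue IV, MP, WB, DE, KN, MX → queue [IV, MP, WB, DE, KN, MX]
Visit IV → queue [MP, WB, DE, KN, MX]
Visit MP; enqueue UX, ID → queue [WB, DE, KN, MX, UX, ID]
Visit WB; enqueue CL, OI → queue [DE, KN, MX, UX, ID, CL, OI]
Visit DE → queue [KN, MX, UX, ID, CL, OI]
Visit KN; enqueue VG, RD → queue [MX, UX, ID, CL, OI, VG, RD]
Visit MX → queue [UX, ID, CL, OI, VG, RD]
Visit UX; enqueue YK, FH → queue [ID, CL, OI, VG, RD, YK, FH]
Visit ID → queue [CL, OI, VG, RD, YK, FH]
Visit CL → queue [OI, VG, RD, YK, FH]
Visit OI → queue [VG, RD, YK, FH]
Visit VG → queue [RD, YK, FH]
Visit RD; enqueue SB → queue [YK, FH, SB]
Visit YK → queue [FH, SB]
Visit FH → queue [SB]
Visit SB → queue []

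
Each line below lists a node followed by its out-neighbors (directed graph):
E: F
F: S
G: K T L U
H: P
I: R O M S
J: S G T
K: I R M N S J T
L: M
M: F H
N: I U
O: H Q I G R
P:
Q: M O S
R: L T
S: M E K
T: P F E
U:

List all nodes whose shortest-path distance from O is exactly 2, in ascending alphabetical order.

K, L, M, P, S, T, U

Level 0: O
Level 1: G, H, I, Q, R
Level 2: K, L, M, P, S, T, U
Level 3: E, F, J, N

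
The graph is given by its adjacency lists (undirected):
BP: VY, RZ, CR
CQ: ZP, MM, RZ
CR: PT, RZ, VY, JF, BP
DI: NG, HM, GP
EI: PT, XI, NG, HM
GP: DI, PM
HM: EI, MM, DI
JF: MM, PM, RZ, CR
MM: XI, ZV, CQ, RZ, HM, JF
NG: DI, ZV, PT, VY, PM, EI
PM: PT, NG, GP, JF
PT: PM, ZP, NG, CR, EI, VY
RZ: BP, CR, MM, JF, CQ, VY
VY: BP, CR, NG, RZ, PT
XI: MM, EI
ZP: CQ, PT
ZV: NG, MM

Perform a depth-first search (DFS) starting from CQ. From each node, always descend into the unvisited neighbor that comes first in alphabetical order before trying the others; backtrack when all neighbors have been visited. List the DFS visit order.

Visit CQ
CQ → MM
MM → HM
HM → DI
DI → GP
GP → PM
PM → JF
JF → CR
CR → BP
BP → RZ
RZ → VY
VY → NG
NG → EI
EI → PT
PT → ZP
EI → XI
NG → ZV

CQ -> MM -> HM -> DI -> GP -> PM -> JF -> CR -> BP -> RZ -> VY -> NG -> EI -> PT -> ZP -> XI -> ZV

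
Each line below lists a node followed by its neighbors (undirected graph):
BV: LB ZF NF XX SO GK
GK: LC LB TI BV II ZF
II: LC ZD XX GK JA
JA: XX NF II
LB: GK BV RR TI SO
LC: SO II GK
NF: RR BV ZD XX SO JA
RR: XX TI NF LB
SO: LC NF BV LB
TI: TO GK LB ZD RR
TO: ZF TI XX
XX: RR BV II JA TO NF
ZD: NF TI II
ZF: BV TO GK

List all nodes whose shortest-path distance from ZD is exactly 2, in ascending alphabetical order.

Level 0: ZD
Level 1: II, NF, TI
Level 2: BV, GK, JA, LB, LC, RR, SO, TO, XX
Level 3: ZF

BV, GK, JA, LB, LC, RR, SO, TO, XX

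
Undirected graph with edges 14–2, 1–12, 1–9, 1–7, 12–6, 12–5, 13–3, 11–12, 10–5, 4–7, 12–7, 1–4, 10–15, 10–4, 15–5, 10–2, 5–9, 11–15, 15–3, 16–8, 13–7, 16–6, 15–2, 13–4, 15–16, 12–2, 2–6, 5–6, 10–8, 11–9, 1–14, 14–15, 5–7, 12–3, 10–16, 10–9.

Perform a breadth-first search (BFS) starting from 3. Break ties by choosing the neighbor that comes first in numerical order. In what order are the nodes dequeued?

Visit 3; enqueue 12, 13, 15 → queue [12, 13, 15]
Visit 12; enqueue 1, 2, 5, 6, 7, 11 → queue [13, 15, 1, 2, 5, 6, 7, 11]
Visit 13; enqueue 4 → queue [15, 1, 2, 5, 6, 7, 11, 4]
Visit 15; enqueue 10, 14, 16 → queue [1, 2, 5, 6, 7, 11, 4, 10, 14, 16]
Visit 1; enqueue 9 → queue [2, 5, 6, 7, 11, 4, 10, 14, 16, 9]
Visit 2 → queue [5, 6, 7, 11, 4, 10, 14, 16, 9]
Visit 5 → queue [6, 7, 11, 4, 10, 14, 16, 9]
Visit 6 → queue [7, 11, 4, 10, 14, 16, 9]
Visit 7 → queue [11, 4, 10, 14, 16, 9]
Visit 11 → queue [4, 10, 14, 16, 9]
Visit 4 → queue [10, 14, 16, 9]
Visit 10; enqueue 8 → queue [14, 16, 9, 8]
Visit 14 → queue [16, 9, 8]
Visit 16 → queue [9, 8]
Visit 9 → queue [8]
Visit 8 → queue []

3 12 13 15 1 2 5 6 7 11 4 10 14 16 9 8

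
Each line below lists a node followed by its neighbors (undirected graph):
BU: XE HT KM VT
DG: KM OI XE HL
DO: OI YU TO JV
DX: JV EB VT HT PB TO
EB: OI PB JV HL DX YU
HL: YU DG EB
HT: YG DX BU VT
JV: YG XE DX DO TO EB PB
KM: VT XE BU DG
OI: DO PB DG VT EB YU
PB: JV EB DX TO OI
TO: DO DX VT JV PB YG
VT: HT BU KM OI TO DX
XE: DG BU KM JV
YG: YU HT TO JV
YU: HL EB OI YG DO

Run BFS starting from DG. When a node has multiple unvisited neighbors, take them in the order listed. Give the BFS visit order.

DG -> KM -> OI -> XE -> HL -> VT -> BU -> DO -> PB -> EB -> YU -> JV -> HT -> TO -> DX -> YG

Visit DG; enqueue KM, OI, XE, HL → queue [KM, OI, XE, HL]
Visit KM; enqueue VT, BU → queue [OI, XE, HL, VT, BU]
Visit OI; enqueue DO, PB, EB, YU → queue [XE, HL, VT, BU, DO, PB, EB, YU]
Visit XE; enqueue JV → queue [HL, VT, BU, DO, PB, EB, YU, JV]
Visit HL → queue [VT, BU, DO, PB, EB, YU, JV]
Visit VT; enqueue HT, TO, DX → queue [BU, DO, PB, EB, YU, JV, HT, TO, DX]
Visit BU → queue [DO, PB, EB, YU, JV, HT, TO, DX]
Visit DO → queue [PB, EB, YU, JV, HT, TO, DX]
Visit PB → queue [EB, YU, JV, HT, TO, DX]
Visit EB → queue [YU, JV, HT, TO, DX]
Visit YU; enqueue YG → queue [JV, HT, TO, DX, YG]
Visit JV → queue [HT, TO, DX, YG]
Visit HT → queue [TO, DX, YG]
Visit TO → queue [DX, YG]
Visit DX → queue [YG]
Visit YG → queue []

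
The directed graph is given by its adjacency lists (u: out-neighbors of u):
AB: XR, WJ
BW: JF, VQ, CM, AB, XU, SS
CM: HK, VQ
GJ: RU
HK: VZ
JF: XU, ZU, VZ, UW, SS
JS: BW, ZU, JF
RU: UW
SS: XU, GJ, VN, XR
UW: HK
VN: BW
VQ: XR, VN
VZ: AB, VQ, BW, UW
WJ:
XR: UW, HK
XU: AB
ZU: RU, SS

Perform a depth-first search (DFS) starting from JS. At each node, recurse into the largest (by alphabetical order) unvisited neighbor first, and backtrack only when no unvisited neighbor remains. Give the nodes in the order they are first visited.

JS -> ZU -> SS -> XU -> AB -> XR -> UW -> HK -> VZ -> VQ -> VN -> BW -> JF -> CM -> WJ -> GJ -> RU

Visit JS
JS → ZU
ZU → SS
SS → XU
XU → AB
AB → XR
XR → UW
UW → HK
HK → VZ
VZ → VQ
VQ → VN
VN → BW
BW → JF
BW → CM
AB → WJ
SS → GJ
GJ → RU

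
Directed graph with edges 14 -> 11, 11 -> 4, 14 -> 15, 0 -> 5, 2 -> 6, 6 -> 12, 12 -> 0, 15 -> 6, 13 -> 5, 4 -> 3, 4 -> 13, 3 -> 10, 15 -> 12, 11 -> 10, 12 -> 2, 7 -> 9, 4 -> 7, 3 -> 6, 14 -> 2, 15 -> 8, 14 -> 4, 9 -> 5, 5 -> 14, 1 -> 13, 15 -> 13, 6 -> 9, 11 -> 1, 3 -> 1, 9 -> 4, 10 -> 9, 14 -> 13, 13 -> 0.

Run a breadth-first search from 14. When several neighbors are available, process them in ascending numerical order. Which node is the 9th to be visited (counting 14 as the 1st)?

7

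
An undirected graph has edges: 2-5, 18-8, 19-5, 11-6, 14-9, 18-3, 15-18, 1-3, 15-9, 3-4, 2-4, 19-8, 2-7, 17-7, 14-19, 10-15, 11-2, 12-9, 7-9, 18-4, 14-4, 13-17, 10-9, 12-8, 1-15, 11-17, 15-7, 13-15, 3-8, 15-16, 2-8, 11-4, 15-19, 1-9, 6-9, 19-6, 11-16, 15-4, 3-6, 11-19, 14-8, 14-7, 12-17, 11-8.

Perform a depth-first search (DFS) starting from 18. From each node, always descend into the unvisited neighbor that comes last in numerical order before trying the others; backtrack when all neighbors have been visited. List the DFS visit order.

18, 15, 19, 14, 9, 12, 17, 13, 11, 16, 8, 3, 6, 4, 2, 7, 5, 1, 10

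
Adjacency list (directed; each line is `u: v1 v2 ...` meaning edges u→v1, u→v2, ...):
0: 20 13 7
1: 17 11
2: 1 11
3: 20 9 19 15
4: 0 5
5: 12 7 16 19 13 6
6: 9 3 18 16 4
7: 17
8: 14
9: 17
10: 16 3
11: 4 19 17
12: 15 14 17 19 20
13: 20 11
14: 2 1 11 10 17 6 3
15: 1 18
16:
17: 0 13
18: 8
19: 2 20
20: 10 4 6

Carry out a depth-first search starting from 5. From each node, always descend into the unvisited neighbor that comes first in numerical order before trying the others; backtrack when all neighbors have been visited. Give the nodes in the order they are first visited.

5, 6, 3, 9, 17, 0, 7, 13, 11, 4, 19, 2, 1, 20, 10, 16, 15, 18, 8, 14, 12

Visit 5
5 → 6
6 → 3
3 → 9
9 → 17
17 → 0
0 → 7
0 → 13
13 → 11
11 → 4
11 → 19
19 → 2
2 → 1
19 → 20
20 → 10
10 → 16
3 → 15
15 → 18
18 → 8
8 → 14
5 → 12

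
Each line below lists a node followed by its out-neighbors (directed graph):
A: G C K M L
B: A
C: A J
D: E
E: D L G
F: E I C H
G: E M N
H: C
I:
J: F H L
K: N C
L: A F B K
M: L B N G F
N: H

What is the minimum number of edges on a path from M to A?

Level 0: M
Level 1: B, F, G, L, N
Level 2: A, C, E, H, I, K
Level 3: D, J
A first appears at level 2.

2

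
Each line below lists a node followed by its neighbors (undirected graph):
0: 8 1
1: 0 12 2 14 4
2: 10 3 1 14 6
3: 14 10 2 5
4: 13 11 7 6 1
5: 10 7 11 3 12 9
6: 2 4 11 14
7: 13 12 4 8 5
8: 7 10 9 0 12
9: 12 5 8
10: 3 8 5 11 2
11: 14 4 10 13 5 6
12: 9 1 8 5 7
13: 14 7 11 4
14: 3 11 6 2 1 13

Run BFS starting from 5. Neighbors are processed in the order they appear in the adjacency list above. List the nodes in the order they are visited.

Visit 5; enqueue 10, 7, 11, 3, 12, 9 → queue [10, 7, 11, 3, 12, 9]
Visit 10; enqueue 8, 2 → queue [7, 11, 3, 12, 9, 8, 2]
Visit 7; enqueue 13, 4 → queue [11, 3, 12, 9, 8, 2, 13, 4]
Visit 11; enqueue 14, 6 → queue [3, 12, 9, 8, 2, 13, 4, 14, 6]
Visit 3 → queue [12, 9, 8, 2, 13, 4, 14, 6]
Visit 12; enqueue 1 → queue [9, 8, 2, 13, 4, 14, 6, 1]
Visit 9 → queue [8, 2, 13, 4, 14, 6, 1]
Visit 8; enqueue 0 → queue [2, 13, 4, 14, 6, 1, 0]
Visit 2 → queue [13, 4, 14, 6, 1, 0]
Visit 13 → queue [4, 14, 6, 1, 0]
Visit 4 → queue [14, 6, 1, 0]
Visit 14 → queue [6, 1, 0]
Visit 6 → queue [1, 0]
Visit 1 → queue [0]
Visit 0 → queue []

5 -> 10 -> 7 -> 11 -> 3 -> 12 -> 9 -> 8 -> 2 -> 13 -> 4 -> 14 -> 6 -> 1 -> 0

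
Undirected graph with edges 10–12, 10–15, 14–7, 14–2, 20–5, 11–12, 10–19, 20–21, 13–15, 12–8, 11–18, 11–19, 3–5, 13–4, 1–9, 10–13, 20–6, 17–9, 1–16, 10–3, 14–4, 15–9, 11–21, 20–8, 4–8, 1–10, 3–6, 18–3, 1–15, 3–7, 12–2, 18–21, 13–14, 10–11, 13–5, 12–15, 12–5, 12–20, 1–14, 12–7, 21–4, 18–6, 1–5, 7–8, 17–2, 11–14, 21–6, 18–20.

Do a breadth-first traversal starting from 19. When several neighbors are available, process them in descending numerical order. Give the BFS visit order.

Visit 19; enqueue 11, 10 → queue [11, 10]
Visit 11; enqueue 21, 18, 14, 12 → queue [10, 21, 18, 14, 12]
Visit 10; enqueue 15, 13, 3, 1 → queue [21, 18, 14, 12, 15, 13, 3, 1]
Visit 21; enqueue 20, 6, 4 → queue [18, 14, 12, 15, 13, 3, 1, 20, 6, 4]
Visit 18 → queue [14, 12, 15, 13, 3, 1, 20, 6, 4]
Visit 14; enqueue 7, 2 → queue [12, 15, 13, 3, 1, 20, 6, 4, 7, 2]
Visit 12; enqueue 8, 5 → queue [15, 13, 3, 1, 20, 6, 4, 7, 2, 8, 5]
Visit 15; enqueue 9 → queue [13, 3, 1, 20, 6, 4, 7, 2, 8, 5, 9]
Visit 13 → queue [3, 1, 20, 6, 4, 7, 2, 8, 5, 9]
Visit 3 → queue [1, 20, 6, 4, 7, 2, 8, 5, 9]
Visit 1; enqueue 16 → queue [20, 6, 4, 7, 2, 8, 5, 9, 16]
Visit 20 → queue [6, 4, 7, 2, 8, 5, 9, 16]
Visit 6 → queue [4, 7, 2, 8, 5, 9, 16]
Visit 4 → queue [7, 2, 8, 5, 9, 16]
Visit 7 → queue [2, 8, 5, 9, 16]
Visit 2; enqueue 17 → queue [8, 5, 9, 16, 17]
Visit 8 → queue [5, 9, 16, 17]
Visit 5 → queue [9, 16, 17]
Visit 9 → queue [16, 17]
Visit 16 → queue [17]
Visit 17 → queue []

19, 11, 10, 21, 18, 14, 12, 15, 13, 3, 1, 20, 6, 4, 7, 2, 8, 5, 9, 16, 17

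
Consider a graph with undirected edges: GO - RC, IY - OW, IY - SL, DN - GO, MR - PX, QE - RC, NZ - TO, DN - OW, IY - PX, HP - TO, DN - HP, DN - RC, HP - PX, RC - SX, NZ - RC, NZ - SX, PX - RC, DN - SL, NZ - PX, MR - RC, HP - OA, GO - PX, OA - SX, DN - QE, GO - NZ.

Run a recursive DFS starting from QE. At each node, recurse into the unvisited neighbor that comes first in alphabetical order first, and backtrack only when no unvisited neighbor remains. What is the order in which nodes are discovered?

Visit QE
QE → DN
DN → GO
GO → NZ
NZ → PX
PX → HP
HP → OA
OA → SX
SX → RC
RC → MR
HP → TO
PX → IY
IY → OW
IY → SL

QE, DN, GO, NZ, PX, HP, OA, SX, RC, MR, TO, IY, OW, SL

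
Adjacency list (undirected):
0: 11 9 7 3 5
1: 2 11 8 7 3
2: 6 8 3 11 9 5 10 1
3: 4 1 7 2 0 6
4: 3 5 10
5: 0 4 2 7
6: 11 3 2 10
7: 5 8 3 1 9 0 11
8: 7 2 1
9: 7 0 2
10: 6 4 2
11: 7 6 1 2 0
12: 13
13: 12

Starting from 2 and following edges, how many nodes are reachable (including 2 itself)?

12

BFS from 2 visits: 2, 6, 8, 3, 11, 9, 5, 10, 1, 7, 4, 0
Reachable nodes: 12 of 14 total.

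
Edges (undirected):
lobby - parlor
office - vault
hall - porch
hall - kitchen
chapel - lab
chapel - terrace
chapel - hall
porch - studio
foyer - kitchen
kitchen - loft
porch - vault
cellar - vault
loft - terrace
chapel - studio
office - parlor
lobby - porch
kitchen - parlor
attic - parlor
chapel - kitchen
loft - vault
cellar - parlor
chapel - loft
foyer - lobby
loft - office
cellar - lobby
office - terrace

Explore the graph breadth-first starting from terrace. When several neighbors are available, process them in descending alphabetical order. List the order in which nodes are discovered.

terrace office loft chapel vault parlor kitchen studio lab hall porch cellar lobby attic foyer

Visit terrace; enqueue office, loft, chapel → queue [office, loft, chapel]
Visit office; enqueue vault, parlor → queue [loft, chapel, vault, parlor]
Visit loft; enqueue kitchen → queue [chapel, vault, parlor, kitchen]
Visit chapel; enqueue studio, lab, hall → queue [vault, parlor, kitchen, studio, lab, hall]
Visit vault; enqueue porch, cellar → queue [parlor, kitchen, studio, lab, hall, porch, cellar]
Visit parlor; enqueue lobby, attic → queue [kitchen, studio, lab, hall, porch, cellar, lobby, attic]
Visit kitchen; enqueue foyer → queue [studio, lab, hall, porch, cellar, lobby, attic, foyer]
Visit studio → queue [lab, hall, porch, cellar, lobby, attic, foyer]
Visit lab → queue [hall, porch, cellar, lobby, attic, foyer]
Visit hall → queue [porch, cellar, lobby, attic, foyer]
Visit porch → queue [cellar, lobby, attic, foyer]
Visit cellar → queue [lobby, attic, foyer]
Visit lobby → queue [attic, foyer]
Visit attic → queue [foyer]
Visit foyer → queue []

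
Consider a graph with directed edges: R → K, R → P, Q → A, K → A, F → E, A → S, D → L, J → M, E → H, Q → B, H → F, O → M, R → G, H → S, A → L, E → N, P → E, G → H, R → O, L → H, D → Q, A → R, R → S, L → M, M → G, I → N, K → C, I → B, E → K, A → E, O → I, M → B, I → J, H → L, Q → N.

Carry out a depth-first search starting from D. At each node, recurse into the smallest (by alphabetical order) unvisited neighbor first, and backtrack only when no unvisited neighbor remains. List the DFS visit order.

D, L, H, F, E, K, A, R, G, O, I, B, J, M, N, P, S, C, Q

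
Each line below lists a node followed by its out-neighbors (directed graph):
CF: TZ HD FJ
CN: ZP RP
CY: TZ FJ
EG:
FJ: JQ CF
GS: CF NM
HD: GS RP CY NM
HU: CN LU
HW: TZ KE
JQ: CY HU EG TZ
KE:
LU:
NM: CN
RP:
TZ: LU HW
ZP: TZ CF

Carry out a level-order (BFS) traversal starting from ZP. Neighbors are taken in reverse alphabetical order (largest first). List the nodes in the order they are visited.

ZP → TZ → CF → LU → HW → HD → FJ → KE → RP → NM → GS → CY → JQ → CN → HU → EG

Visit ZP; enqueue TZ, CF → queue [TZ, CF]
Visit TZ; enqueue LU, HW → queue [CF, LU, HW]
Visit CF; enqueue HD, FJ → queue [LU, HW, HD, FJ]
Visit LU → queue [HW, HD, FJ]
Visit HW; enqueue KE → queue [HD, FJ, KE]
Visit HD; enqueue RP, NM, GS, CY → queue [FJ, KE, RP, NM, GS, CY]
Visit FJ; enqueue JQ → queue [KE, RP, NM, GS, CY, JQ]
Visit KE → queue [RP, NM, GS, CY, JQ]
Visit RP → queue [NM, GS, CY, JQ]
Visit NM; enqueue CN → queue [GS, CY, JQ, CN]
Visit GS → queue [CY, JQ, CN]
Visit CY → queue [JQ, CN]
Visit JQ; enqueue HU, EG → queue [CN, HU, EG]
Visit CN → queue [HU, EG]
Visit HU → queue [EG]
Visit EG → queue []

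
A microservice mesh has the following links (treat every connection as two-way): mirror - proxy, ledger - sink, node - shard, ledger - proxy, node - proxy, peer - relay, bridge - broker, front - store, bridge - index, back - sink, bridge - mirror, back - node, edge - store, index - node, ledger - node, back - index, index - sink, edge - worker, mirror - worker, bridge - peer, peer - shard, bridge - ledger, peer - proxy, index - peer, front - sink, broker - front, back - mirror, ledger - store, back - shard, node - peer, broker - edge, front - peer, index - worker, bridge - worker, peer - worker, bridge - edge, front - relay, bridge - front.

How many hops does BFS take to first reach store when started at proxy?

2

Level 0: proxy
Level 1: ledger, mirror, node, peer
Level 2: back, bridge, front, index, relay, shard, sink, store, worker
Level 3: broker, edge
store first appears at level 2.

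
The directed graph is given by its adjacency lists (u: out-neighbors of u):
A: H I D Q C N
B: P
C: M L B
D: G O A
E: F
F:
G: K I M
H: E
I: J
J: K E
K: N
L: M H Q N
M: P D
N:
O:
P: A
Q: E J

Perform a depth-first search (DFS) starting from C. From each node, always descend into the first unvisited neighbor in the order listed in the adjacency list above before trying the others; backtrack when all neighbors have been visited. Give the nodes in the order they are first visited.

C M P A H E F I J K N D G O Q L B

Visit C
C → M
M → P
P → A
A → H
H → E
E → F
A → I
I → J
J → K
K → N
A → D
D → G
D → O
A → Q
C → L
C → B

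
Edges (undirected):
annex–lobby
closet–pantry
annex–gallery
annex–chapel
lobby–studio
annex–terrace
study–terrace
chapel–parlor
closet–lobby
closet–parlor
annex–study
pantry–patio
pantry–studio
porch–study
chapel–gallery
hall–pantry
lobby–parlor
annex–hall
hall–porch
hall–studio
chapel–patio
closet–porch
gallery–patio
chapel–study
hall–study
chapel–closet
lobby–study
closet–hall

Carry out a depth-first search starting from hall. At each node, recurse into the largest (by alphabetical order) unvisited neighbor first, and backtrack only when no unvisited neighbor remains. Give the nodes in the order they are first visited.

hall study terrace annex lobby studio pantry patio gallery chapel parlor closet porch

Visit hall
hall → study
study → terrace
terrace → annex
annex → lobby
lobby → studio
studio → pantry
pantry → patio
patio → gallery
gallery → chapel
chapel → parlor
parlor → closet
closet → porch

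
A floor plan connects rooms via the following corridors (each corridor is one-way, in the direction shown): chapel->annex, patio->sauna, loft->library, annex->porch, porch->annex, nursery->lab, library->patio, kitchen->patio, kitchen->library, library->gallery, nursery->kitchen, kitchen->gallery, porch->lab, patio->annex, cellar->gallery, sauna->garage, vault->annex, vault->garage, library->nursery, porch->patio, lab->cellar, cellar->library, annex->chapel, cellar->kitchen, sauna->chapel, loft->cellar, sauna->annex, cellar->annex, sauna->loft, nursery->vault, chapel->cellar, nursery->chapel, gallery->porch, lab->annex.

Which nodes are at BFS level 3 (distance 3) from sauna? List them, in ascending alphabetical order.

gallery, kitchen, lab, nursery, patio

Level 0: sauna
Level 1: annex, chapel, garage, loft
Level 2: cellar, library, porch
Level 3: gallery, kitchen, lab, nursery, patio
Level 4: vault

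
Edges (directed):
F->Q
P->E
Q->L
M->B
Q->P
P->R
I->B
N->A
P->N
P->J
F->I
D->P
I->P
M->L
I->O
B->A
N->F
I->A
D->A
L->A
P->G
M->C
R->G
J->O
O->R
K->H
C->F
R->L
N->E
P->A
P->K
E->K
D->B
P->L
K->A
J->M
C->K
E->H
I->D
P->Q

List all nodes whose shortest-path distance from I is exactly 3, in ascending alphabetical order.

Level 0: I
Level 1: A, B, D, O, P
Level 2: E, G, J, K, L, N, Q, R
Level 3: F, H, M
Level 4: C

F, H, M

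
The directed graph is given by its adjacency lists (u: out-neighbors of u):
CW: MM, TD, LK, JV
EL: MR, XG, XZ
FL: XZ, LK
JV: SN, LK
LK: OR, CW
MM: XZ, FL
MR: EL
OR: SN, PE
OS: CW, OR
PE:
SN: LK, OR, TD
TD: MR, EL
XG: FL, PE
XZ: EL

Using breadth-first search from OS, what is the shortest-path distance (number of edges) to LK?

2

Level 0: OS
Level 1: CW, OR
Level 2: JV, LK, MM, PE, SN, TD
Level 3: EL, FL, MR, XZ
Level 4: XG
LK first appears at level 2.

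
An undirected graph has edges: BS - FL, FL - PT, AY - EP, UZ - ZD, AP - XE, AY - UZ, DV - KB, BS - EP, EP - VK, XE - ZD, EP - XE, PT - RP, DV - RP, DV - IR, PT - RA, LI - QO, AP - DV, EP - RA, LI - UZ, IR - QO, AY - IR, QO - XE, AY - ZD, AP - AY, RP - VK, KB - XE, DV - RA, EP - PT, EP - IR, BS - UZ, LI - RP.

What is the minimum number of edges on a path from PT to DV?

Level 0: PT
Level 1: EP, FL, RA, RP
Level 2: AY, BS, DV, IR, LI, VK, XE
Level 3: AP, KB, QO, UZ, ZD
DV first appears at level 2.

2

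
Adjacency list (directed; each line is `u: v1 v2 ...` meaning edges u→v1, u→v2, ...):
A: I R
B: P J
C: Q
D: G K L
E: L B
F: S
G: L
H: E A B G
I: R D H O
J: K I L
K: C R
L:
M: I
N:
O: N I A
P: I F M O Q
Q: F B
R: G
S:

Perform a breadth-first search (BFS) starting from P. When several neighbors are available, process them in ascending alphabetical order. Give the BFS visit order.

Visit P; enqueue F, I, M, O, Q → queue [F, I, M, O, Q]
Visit F; enqueue S → queue [I, M, O, Q, S]
Visit I; enqueue D, H, R → queue [M, O, Q, S, D, H, R]
Visit M → queue [O, Q, S, D, H, R]
Visit O; enqueue A, N → queue [Q, S, D, H, R, A, N]
Visit Q; enqueue B → queue [S, D, H, R, A, N, B]
Visit S → queue [D, H, R, A, N, B]
Visit D; enqueue G, K, L → queue [H, R, A, N, B, G, K, L]
Visit H; enqueue E → queue [R, A, N, B, G, K, L, E]
Visit R → queue [A, N, B, G, K, L, E]
Visit A → queue [N, B, G, K, L, E]
Visit N → queue [B, G, K, L, E]
Visit B; enqueue J → queue [G, K, L, E, J]
Visit G → queue [K, L, E, J]
Visit K; enqueue C → queue [L, E, J, C]
Visit L → queue [E, J, C]
Visit E → queue [J, C]
Visit J → queue [C]
Visit C → queue []

P → F → I → M → O → Q → S → D → H → R → A → N → B → G → K → L → E → J → C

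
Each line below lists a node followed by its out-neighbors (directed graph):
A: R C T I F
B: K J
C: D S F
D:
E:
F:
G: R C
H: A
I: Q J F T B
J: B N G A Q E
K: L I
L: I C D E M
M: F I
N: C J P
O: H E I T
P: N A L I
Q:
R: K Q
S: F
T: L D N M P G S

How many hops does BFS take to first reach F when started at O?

2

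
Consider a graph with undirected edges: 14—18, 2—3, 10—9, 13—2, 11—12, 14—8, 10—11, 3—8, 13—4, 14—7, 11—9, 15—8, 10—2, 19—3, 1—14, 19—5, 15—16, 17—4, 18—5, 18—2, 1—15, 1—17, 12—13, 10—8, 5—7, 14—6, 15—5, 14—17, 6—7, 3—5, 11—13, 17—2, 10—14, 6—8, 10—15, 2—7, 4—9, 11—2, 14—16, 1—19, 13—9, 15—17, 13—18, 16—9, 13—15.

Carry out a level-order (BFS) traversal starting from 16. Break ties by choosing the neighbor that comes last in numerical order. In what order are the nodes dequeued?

Visit 16; enqueue 15, 14, 9 → queue [15, 14, 9]
Visit 15; enqueue 17, 13, 10, 8, 5, 1 → queue [14, 9, 17, 13, 10, 8, 5, 1]
Visit 14; enqueue 18, 7, 6 → queue [9, 17, 13, 10, 8, 5, 1, 18, 7, 6]
Visit 9; enqueue 11, 4 → queue [17, 13, 10, 8, 5, 1, 18, 7, 6, 11, 4]
Visit 17; enqueue 2 → queue [13, 10, 8, 5, 1, 18, 7, 6, 11, 4, 2]
Visit 13; enqueue 12 → queue [10, 8, 5, 1, 18, 7, 6, 11, 4, 2, 12]
Visit 10 → queue [8, 5, 1, 18, 7, 6, 11, 4, 2, 12]
Visit 8; enqueue 3 → queue [5, 1, 18, 7, 6, 11, 4, 2, 12, 3]
Visit 5; enqueue 19 → queue [1, 18, 7, 6, 11, 4, 2, 12, 3, 19]
Visit 1 → queue [18, 7, 6, 11, 4, 2, 12, 3, 19]
Visit 18 → queue [7, 6, 11, 4, 2, 12, 3, 19]
Visit 7 → queue [6, 11, 4, 2, 12, 3, 19]
Visit 6 → queue [11, 4, 2, 12, 3, 19]
Visit 11 → queue [4, 2, 12, 3, 19]
Visit 4 → queue [2, 12, 3, 19]
Visit 2 → queue [12, 3, 19]
Visit 12 → queue [3, 19]
Visit 3 → queue [19]
Visit 19 → queue []

16, 15, 14, 9, 17, 13, 10, 8, 5, 1, 18, 7, 6, 11, 4, 2, 12, 3, 19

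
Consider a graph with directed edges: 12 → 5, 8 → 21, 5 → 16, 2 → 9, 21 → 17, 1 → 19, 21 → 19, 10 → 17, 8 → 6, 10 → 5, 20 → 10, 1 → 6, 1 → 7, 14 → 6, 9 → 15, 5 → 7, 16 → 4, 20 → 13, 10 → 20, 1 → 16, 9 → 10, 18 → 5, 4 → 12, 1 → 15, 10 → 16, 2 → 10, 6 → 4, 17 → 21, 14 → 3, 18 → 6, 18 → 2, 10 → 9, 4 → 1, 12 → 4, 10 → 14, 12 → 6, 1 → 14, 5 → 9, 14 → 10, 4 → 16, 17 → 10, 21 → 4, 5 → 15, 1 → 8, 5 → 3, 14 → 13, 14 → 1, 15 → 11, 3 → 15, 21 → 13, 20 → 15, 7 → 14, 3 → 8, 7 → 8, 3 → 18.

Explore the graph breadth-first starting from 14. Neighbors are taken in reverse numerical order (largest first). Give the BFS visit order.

Visit 14; enqueue 13, 10, 6, 3, 1 → queue [13, 10, 6, 3, 1]
Visit 13 → queue [10, 6, 3, 1]
Visit 10; enqueue 20, 17, 16, 9, 5 → queue [6, 3, 1, 20, 17, 16, 9, 5]
Visit 6; enqueue 4 → queue [3, 1, 20, 17, 16, 9, 5, 4]
Visit 3; enqueue 18, 15, 8 → queue [1, 20, 17, 16, 9, 5, 4, 18, 15, 8]
Visit 1; enqueue 19, 7 → queue [20, 17, 16, 9, 5, 4, 18, 15, 8, 19, 7]
Visit 20 → queue [17, 16, 9, 5, 4, 18, 15, 8, 19, 7]
Visit 17; enqueue 21 → queue [16, 9, 5, 4, 18, 15, 8, 19, 7, 21]
Visit 16 → queue [9, 5, 4, 18, 15, 8, 19, 7, 21]
Visit 9 → queue [5, 4, 18, 15, 8, 19, 7, 21]
Visit 5 → queue [4, 18, 15, 8, 19, 7, 21]
Visit 4; enqueue 12 → queue [18, 15, 8, 19, 7, 21, 12]
Visit 18; enqueue 2 → queue [15, 8, 19, 7, 21, 12, 2]
Visit 15; enqueue 11 → queue [8, 19, 7, 21, 12, 2, 11]
Visit 8 → queue [19, 7, 21, 12, 2, 11]
Visit 19 → queue [7, 21, 12, 2, 11]
Visit 7 → queue [21, 12, 2, 11]
Visit 21 → queue [12, 2, 11]
Visit 12 → queue [2, 11]
Visit 2 → queue [11]
Visit 11 → queue []

14 -> 13 -> 10 -> 6 -> 3 -> 1 -> 20 -> 17 -> 16 -> 9 -> 5 -> 4 -> 18 -> 15 -> 8 -> 19 -> 7 -> 21 -> 12 -> 2 -> 11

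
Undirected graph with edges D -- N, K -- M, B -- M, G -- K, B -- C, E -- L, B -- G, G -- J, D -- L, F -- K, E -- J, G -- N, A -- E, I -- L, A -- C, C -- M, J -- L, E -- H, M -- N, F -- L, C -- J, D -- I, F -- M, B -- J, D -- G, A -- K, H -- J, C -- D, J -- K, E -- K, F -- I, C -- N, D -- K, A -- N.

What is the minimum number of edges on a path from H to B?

Level 0: H
Level 1: E, J
Level 2: A, B, C, G, K, L
Level 3: D, F, I, M, N
B first appears at level 2.

2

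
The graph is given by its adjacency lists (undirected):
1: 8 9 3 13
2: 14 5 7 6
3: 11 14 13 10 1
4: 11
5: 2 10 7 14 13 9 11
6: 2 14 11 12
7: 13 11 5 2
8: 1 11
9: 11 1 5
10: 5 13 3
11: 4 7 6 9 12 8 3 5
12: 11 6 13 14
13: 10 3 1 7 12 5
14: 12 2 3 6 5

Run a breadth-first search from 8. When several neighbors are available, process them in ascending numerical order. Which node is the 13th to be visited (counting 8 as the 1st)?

Visit 8; enqueue 1, 11 → queue [1, 11]
Visit 1; enqueue 3, 9, 13 → queue [11, 3, 9, 13]
Visit 11; enqueue 4, 5, 6, 7, 12 → queue [3, 9, 13, 4, 5, 6, 7, 12]
Visit 3; enqueue 10, 14 → queue [9, 13, 4, 5, 6, 7, 12, 10, 14]
Visit 9 → queue [13, 4, 5, 6, 7, 12, 10, 14]
Visit 13 → queue [4, 5, 6, 7, 12, 10, 14]
Visit 4 → queue [5, 6, 7, 12, 10, 14]
Visit 5; enqueue 2 → queue [6, 7, 12, 10, 14, 2]
Visit 6 → queue [7, 12, 10, 14, 2]
Visit 7 → queue [12, 10, 14, 2]
Visit 12 → queue [10, 14, 2]
Visit 10 → queue [14, 2]
Visit 14 → queue [2]
Visit 2 → queue []

Visit order: 8, 1, 11, 3, 9, 13, 4, 5, 6, 7, 12, 10, 14, 2

14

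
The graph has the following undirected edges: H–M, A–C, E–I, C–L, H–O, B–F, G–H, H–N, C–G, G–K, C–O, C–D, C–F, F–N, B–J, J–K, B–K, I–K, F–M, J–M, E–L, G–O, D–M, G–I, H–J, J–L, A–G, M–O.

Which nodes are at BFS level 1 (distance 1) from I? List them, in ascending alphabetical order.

Level 0: I
Level 1: E, G, K
Level 2: A, B, C, H, J, L, O
Level 3: D, F, M, N

E, G, K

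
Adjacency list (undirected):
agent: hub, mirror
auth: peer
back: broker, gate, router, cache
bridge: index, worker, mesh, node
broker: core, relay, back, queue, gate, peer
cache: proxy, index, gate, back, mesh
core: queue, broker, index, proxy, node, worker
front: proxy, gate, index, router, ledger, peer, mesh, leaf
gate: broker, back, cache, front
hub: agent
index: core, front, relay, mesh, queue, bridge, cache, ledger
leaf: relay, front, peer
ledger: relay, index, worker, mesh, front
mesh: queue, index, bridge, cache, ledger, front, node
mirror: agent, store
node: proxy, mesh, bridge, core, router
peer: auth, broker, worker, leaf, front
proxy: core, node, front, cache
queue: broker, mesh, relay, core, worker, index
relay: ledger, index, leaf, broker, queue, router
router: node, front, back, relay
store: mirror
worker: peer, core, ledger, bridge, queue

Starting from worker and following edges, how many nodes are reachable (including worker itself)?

19

BFS from worker visits: worker, queue, peer, ledger, core, bridge, relay, mesh, index, broker, leaf, front, auth, proxy, node, router, cache, gate, back
Reachable nodes: 19 of 23 total.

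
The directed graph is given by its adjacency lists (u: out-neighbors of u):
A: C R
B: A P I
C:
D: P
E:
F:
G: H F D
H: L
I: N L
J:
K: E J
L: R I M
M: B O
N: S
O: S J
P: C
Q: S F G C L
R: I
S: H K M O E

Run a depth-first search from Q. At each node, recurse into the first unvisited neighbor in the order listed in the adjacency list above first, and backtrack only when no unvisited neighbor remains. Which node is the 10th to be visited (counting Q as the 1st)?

Visit Q
Q → S
S → H
H → L
L → R
R → I
I → N
L → M
M → B
B → A
A → C
B → P
M → O
O → J
S → K
K → E
Q → F
Q → G
G → D

Visit order: Q, S, H, L, R, I, N, M, B, A, C, P, O, J, K, E, F, G, D

A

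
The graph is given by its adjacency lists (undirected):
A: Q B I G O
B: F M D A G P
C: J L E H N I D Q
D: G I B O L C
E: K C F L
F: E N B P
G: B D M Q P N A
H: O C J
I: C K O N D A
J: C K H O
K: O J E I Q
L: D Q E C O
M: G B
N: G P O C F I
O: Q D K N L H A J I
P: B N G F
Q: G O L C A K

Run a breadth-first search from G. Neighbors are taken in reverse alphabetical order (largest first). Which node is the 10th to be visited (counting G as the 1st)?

Visit G; enqueue Q, P, N, M, D, B, A → queue [Q, P, N, M, D, B, A]
Visit Q; enqueue O, L, K, C → queue [P, N, M, D, B, A, O, L, K, C]
Visit P; enqueue F → queue [N, M, D, B, A, O, L, K, C, F]
Visit N; enqueue I → queue [M, D, B, A, O, L, K, C, F, I]
Visit M → queue [D, B, A, O, L, K, C, F, I]
Visit D → queue [B, A, O, L, K, C, F, I]
Visit B → queue [A, O, L, K, C, F, I]
Visit A → queue [O, L, K, C, F, I]
Visit O; enqueue J, H → queue [L, K, C, F, I, J, H]
Visit L; enqueue E → queue [K, C, F, I, J, H, E]
Visit K → queue [C, F, I, J, H, E]
Visit C → queue [F, I, J, H, E]
Visit F → queue [I, J, H, E]
Visit I → queue [J, H, E]
Visit J → queue [H, E]
Visit H → queue [E]
Visit E → queue []

Visit order: G, Q, P, N, M, D, B, A, O, L, K, C, F, I, J, H, E

L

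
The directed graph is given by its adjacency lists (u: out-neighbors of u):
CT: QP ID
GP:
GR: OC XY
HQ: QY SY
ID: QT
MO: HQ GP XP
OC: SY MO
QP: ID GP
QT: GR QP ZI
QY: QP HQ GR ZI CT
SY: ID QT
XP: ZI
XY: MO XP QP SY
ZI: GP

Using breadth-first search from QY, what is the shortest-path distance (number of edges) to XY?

2

Level 0: QY
Level 1: CT, GR, HQ, QP, ZI
Level 2: GP, ID, OC, SY, XY
Level 3: MO, QT, XP
XY first appears at level 2.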